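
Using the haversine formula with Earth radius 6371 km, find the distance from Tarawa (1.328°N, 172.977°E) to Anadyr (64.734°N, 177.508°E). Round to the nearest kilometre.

Δλ = 177.508 − 172.977 = 4.531°.
Δφ = 64.734 − 1.328 = 63.406°.
a = sin²(Δφ/2) + cos φ₁ · cos φ₂ · sin²(Δλ/2) = 0.276834.
c = 2·atan2(√a, √(1−a)) = 1.10813 rad → d = 6371·c ≈ 7059.92 km.

7060 km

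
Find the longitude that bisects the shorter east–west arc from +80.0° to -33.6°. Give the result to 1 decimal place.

+23.2°

Signed shortest Δλ from +80.0° to -33.6° is -113.6°.
Midpoint longitude = +80.0° + (-113.6°)/2 = +80.0° − 56.8° = +23.2°.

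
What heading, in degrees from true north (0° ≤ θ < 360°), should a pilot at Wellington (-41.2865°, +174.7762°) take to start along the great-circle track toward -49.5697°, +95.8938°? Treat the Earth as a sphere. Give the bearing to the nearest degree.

232°

Δλ = 95.8938 − 174.7762 = -78.8824°.
θ = atan2( sin Δλ · cos φ₂ , cos φ₁ · sin φ₂ − sin φ₁ · cos φ₂ · cos Δλ )
  = atan2(-0.63635, -0.48947) = -127.567° → normalised to [0°, 360°): 232.433°.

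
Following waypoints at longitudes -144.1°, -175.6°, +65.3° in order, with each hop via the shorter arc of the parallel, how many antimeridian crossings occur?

Leg 1: -144.1° → -175.6°, shortest Δλ = -31.5° (west) — does not cross 180°.
Leg 2: -175.6° → +65.3°, shortest Δλ = -119.1° (west) — crosses 180°.
Total crossings: 1.

1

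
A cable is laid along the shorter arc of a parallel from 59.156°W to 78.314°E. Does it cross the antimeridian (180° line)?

No

Signed shortest Δλ = ((78.314 − -59.156 + 180) mod 360) − 180 = 137.47°.
Going east by 137.47° from -59.156° reaches +78.314° without touching 180°.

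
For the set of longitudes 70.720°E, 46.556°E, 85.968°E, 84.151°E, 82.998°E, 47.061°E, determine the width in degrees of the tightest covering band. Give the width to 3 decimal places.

Sort the longitudes: +46.556°, +47.061°, +70.720°, +82.998°, +84.151°, +85.968°.
Eastward gaps between consecutive values (wrapping around): 0.505°, 23.659°, 12.278°, 1.153°, 1.817°, 320.588°.
Largest gap = 320.588° ⇒ minimal covering band is its complement: 360° − 320.588° = 39.412°.
Band runs from +46.556° eastward to +85.968°.

39.412°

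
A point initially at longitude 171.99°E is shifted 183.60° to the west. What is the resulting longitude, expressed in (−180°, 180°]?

11.61°W

Start at +171.99°; shift −183.60° → -11.61°.
-11.61° already lies in (−180°, 180°].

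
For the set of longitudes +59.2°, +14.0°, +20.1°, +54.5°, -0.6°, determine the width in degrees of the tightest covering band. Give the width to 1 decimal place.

59.8°

Sort the longitudes: -0.6°, +14.0°, +20.1°, +54.5°, +59.2°.
Eastward gaps between consecutive values (wrapping around): 14.6°, 6.1°, 34.4°, 4.7°, 300.2°.
Largest gap = 300.2° ⇒ minimal covering band is its complement: 360° − 300.2° = 59.8°.
Band runs from -0.6° eastward to +59.2°.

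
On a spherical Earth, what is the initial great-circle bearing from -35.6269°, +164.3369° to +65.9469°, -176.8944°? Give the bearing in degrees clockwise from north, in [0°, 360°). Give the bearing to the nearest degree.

Δλ = -176.8944 − 164.3369 = -341.2313°; wrapped into (−180°, 180°]: 18.7687°.
θ = atan2( sin Δλ · cos φ₂ , cos φ₁ · sin φ₂ − sin φ₁ · cos φ₂ · cos Δλ )
  = atan2(0.13114, 0.96704) = 7.723° → normalised to [0°, 360°): 7.723°.

8°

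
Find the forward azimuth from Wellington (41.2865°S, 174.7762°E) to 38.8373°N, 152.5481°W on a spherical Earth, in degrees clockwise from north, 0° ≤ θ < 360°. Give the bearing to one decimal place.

25.0°

Δλ = -152.5481 − 174.7762 = -327.3243°; wrapped into (−180°, 180°]: 32.6757°.
θ = atan2( sin Δλ · cos φ₂ , cos φ₁ · sin φ₂ − sin φ₁ · cos φ₂ · cos Δλ )
  = atan2(0.42053, 0.90384) = 24.951° → normalised to [0°, 360°): 24.951°.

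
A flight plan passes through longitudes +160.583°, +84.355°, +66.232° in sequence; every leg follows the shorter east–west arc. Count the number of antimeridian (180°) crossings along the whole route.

Leg 1: +160.583° → +84.355°, shortest Δλ = -76.228° (west) — does not cross 180°.
Leg 2: +84.355° → +66.232°, shortest Δλ = -18.123° (west) — does not cross 180°.
Total crossings: 0.

0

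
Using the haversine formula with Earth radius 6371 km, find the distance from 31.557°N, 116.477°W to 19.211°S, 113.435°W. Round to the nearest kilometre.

Δλ = -113.435 − -116.477 = 3.042°.
Δφ = -19.211 − 31.557 = -50.768°.
a = sin²(Δφ/2) + cos φ₁ · cos φ₂ · sin²(Δλ/2) = 0.184336.
c = 2·atan2(√a, √(1−a)) = 0.88753 rad → d = 6371·c ≈ 5654.46 km.

5654 km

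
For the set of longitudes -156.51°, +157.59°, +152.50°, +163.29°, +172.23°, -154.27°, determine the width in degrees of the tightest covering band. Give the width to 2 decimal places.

Sort the longitudes: -156.51°, -154.27°, +152.50°, +157.59°, +163.29°, +172.23°.
Eastward gaps between consecutive values (wrapping around): 2.24°, 306.77°, 5.09°, 5.70°, 8.94°, 31.26°.
Largest gap = 306.77° ⇒ minimal covering band is its complement: 360° − 306.77° = 53.23°.
Band runs from +152.50° eastward to -154.27°, crossing the antimeridian.

53.23°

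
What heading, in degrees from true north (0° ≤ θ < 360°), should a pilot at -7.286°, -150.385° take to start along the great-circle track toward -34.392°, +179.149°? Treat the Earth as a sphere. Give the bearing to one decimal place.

Δλ = 179.149 − -150.385 = 329.534°; wrapped into (−180°, 180°]: -30.466°.
θ = atan2( sin Δλ · cos φ₂ , cos φ₁ · sin φ₂ − sin φ₁ · cos φ₂ · cos Δλ )
  = atan2(-0.41839, -0.47009) = -138.330° → normalised to [0°, 360°): 221.670°.

221.7°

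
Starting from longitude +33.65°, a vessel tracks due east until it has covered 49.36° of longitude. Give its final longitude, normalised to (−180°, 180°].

Start at +33.65°; shift +49.36° → +83.01°.
+83.01° already lies in (−180°, 180°].

+83.01°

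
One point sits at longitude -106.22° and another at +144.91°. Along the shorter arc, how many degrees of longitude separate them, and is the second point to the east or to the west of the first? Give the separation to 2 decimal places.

Raw difference: 144.91 − -106.22 = 251.13°.
Normalise into (−180°, 180°]: 251.13° − 360° = -108.87°.
Negative ⇒ the second point lies to the west; separation 108.87°.

108.87° west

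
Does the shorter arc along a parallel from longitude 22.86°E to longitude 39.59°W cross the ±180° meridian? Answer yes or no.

Signed shortest Δλ = ((-39.59 − 22.86 + 180) mod 360) − 180 = -62.45°.
Going west by 62.45° from +22.86° reaches -39.59° without touching 180°.

No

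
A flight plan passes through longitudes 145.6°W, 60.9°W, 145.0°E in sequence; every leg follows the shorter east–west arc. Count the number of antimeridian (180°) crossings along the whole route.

1

Leg 1: -145.6° → -60.9°, shortest Δλ = 84.7° (east) — does not cross 180°.
Leg 2: -60.9° → +145.0°, shortest Δλ = -154.1° (west) — crosses 180°.
Total crossings: 1.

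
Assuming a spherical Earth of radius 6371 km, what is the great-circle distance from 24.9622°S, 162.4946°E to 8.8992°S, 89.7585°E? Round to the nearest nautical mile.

Δλ = 89.7585 − 162.4946 = -72.7361°.
Δφ = -8.8992 − -24.9622 = 16.0630°.
a = sin²(Δφ/2) + cos φ₁ · cos φ₂ · sin²(Δλ/2) = 0.334452.
c = 2·atan2(√a, √(1−a)) = 1.23333 rad → d = 6371·c ≈ 7857.55 km ≈ 4242.74 nmi.

4243 nmi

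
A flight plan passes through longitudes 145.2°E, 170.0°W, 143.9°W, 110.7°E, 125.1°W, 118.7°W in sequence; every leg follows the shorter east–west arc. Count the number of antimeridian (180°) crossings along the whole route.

3

Leg 1: +145.2° → -170.0°, shortest Δλ = 44.8° (east) — crosses 180°.
Leg 2: -170.0° → -143.9°, shortest Δλ = 26.1° (east) — does not cross 180°.
Leg 3: -143.9° → +110.7°, shortest Δλ = -105.4° (west) — crosses 180°.
Leg 4: +110.7° → -125.1°, shortest Δλ = 124.2° (east) — crosses 180°.
Leg 5: -125.1° → -118.7°, shortest Δλ = 6.4° (east) — does not cross 180°.
Total crossings: 3.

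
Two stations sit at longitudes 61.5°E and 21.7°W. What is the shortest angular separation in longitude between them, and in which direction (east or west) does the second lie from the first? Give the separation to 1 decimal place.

Raw difference: -21.7 − 61.5 = -83.2°.
Normalise into (−180°, 180°]: -83.2° stays -83.2°.
Negative ⇒ the second point lies to the west; separation 83.2°.

83.2° west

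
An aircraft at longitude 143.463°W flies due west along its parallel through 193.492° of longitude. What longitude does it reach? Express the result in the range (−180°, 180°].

Start at -143.463°; shift −193.492° → -336.955°.
-336.955° lies outside (−180°, 180°]; add 360° → +23.045°.

23.045°E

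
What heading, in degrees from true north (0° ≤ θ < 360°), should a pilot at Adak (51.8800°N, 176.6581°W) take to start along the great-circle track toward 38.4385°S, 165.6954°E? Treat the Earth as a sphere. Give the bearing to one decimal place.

193.7°

Δλ = 165.6954 − -176.6581 = 342.3535°; wrapped into (−180°, 180°]: -17.6465°.
θ = atan2( sin Δλ · cos φ₂ , cos φ₁ · sin φ₂ − sin φ₁ · cos φ₂ · cos Δλ )
  = atan2(-0.23744, -0.97099) = -166.259° → normalised to [0°, 360°): 193.741°.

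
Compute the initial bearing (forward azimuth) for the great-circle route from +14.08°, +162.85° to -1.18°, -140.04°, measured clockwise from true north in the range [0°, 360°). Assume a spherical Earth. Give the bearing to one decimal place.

Δλ = -140.04 − 162.85 = -302.89°; wrapped into (−180°, 180°]: 57.11°.
θ = atan2( sin Δλ · cos φ₂ , cos φ₁ · sin φ₂ − sin φ₁ · cos φ₂ · cos Δλ )
  = atan2(0.83954, -0.15205) = 100.266° → normalised to [0°, 360°): 100.266°.

100.3°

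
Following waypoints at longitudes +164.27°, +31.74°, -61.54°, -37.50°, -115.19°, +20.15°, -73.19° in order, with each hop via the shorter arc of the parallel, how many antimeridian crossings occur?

0

Leg 1: +164.27° → +31.74°, shortest Δλ = -132.53° (west) — does not cross 180°.
Leg 2: +31.74° → -61.54°, shortest Δλ = -93.28° (west) — does not cross 180°.
Leg 3: -61.54° → -37.50°, shortest Δλ = 24.04° (east) — does not cross 180°.
Leg 4: -37.50° → -115.19°, shortest Δλ = -77.69° (west) — does not cross 180°.
Leg 5: -115.19° → +20.15°, shortest Δλ = 135.34° (east) — does not cross 180°.
Leg 6: +20.15° → -73.19°, shortest Δλ = -93.34° (west) — does not cross 180°.
Total crossings: 0.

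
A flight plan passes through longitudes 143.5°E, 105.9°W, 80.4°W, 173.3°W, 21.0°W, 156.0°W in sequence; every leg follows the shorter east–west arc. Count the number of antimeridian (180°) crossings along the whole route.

1

Leg 1: +143.5° → -105.9°, shortest Δλ = 110.6° (east) — crosses 180°.
Leg 2: -105.9° → -80.4°, shortest Δλ = 25.5° (east) — does not cross 180°.
Leg 3: -80.4° → -173.3°, shortest Δλ = -92.9° (west) — does not cross 180°.
Leg 4: -173.3° → -21.0°, shortest Δλ = 152.3° (east) — does not cross 180°.
Leg 5: -21.0° → -156.0°, shortest Δλ = -135.0° (west) — does not cross 180°.
Total crossings: 1.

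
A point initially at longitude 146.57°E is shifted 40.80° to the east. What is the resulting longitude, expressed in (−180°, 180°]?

Start at +146.57°; shift +40.80° → +187.37°.
+187.37° lies outside (−180°, 180°]; subtract 360° → -172.63°.

172.63°W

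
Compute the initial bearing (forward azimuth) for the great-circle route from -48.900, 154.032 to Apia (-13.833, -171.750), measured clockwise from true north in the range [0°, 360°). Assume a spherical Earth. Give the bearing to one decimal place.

Δλ = -171.750 − 154.032 = -325.782°; wrapped into (−180°, 180°]: 34.218°.
θ = atan2( sin Δλ · cos φ₂ , cos φ₁ · sin φ₂ − sin φ₁ · cos φ₂ · cos Δλ )
  = atan2(0.54603, 0.44788) = 50.640° → normalised to [0°, 360°): 50.640°.

50.6°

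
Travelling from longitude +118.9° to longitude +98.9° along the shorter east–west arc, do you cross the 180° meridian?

No

Signed shortest Δλ = ((98.9 − 118.9 + 180) mod 360) − 180 = -20.0°.
Going west by 20.0° from +118.9° reaches +98.9° without touching 180°.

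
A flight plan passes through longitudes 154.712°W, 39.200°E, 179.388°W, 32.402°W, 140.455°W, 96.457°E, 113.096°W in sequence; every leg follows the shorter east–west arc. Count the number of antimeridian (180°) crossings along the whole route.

Leg 1: -154.712° → +39.200°, shortest Δλ = -166.088° (west) — crosses 180°.
Leg 2: +39.200° → -179.388°, shortest Δλ = 141.412° (east) — crosses 180°.
Leg 3: -179.388° → -32.402°, shortest Δλ = 146.986° (east) — does not cross 180°.
Leg 4: -32.402° → -140.455°, shortest Δλ = -108.053° (west) — does not cross 180°.
Leg 5: -140.455° → +96.457°, shortest Δλ = -123.088° (west) — crosses 180°.
Leg 6: +96.457° → -113.096°, shortest Δλ = 150.447° (east) — crosses 180°.
Total crossings: 4.

4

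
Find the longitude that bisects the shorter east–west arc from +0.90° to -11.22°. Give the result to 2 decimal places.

Signed shortest Δλ from +0.90° to -11.22° is -12.12°.
Midpoint longitude = +0.90° + (-12.12°)/2 = +0.90° − 6.06° = -5.16°.

-5.16°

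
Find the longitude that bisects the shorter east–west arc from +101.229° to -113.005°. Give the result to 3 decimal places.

+174.112°

Signed shortest Δλ from +101.229° to -113.005° is +145.766°.
Midpoint longitude = +101.229° + (+145.766°)/2 = +101.229° + 72.883° = +174.112°.
(The naïve average (+101.229 + -113.005)/2 = -5.888° is on the wrong side of the globe.)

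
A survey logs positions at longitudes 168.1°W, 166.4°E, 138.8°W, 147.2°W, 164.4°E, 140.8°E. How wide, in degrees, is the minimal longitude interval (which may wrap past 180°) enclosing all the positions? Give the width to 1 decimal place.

Sort the longitudes: -168.1°, -147.2°, -138.8°, +140.8°, +164.4°, +166.4°.
Eastward gaps between consecutive values (wrapping around): 20.9°, 8.4°, 279.6°, 23.6°, 2.0°, 25.5°.
Largest gap = 279.6° ⇒ minimal covering band is its complement: 360° − 279.6° = 80.4°.
Band runs from +140.8° eastward to -138.8°, crossing the antimeridian.

80.4°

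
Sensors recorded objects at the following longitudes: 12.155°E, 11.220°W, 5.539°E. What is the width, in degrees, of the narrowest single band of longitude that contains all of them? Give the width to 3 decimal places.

23.375°

Sort the longitudes: -11.220°, +5.539°, +12.155°.
Eastward gaps between consecutive values (wrapping around): 16.759°, 6.616°, 336.625°.
Largest gap = 336.625° ⇒ minimal covering band is its complement: 360° − 336.625° = 23.375°.
Band runs from -11.220° eastward to +12.155°.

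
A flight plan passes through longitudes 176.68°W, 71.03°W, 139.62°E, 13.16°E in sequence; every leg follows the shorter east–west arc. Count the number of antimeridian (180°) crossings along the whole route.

1

Leg 1: -176.68° → -71.03°, shortest Δλ = 105.65° (east) — does not cross 180°.
Leg 2: -71.03° → +139.62°, shortest Δλ = -149.35° (west) — crosses 180°.
Leg 3: +139.62° → +13.16°, shortest Δλ = -126.46° (west) — does not cross 180°.
Total crossings: 1.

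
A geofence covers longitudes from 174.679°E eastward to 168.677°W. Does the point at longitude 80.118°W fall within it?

No

Band width going east from +174.679° to -168.677°: ((-168.677 − 174.679) mod 360) = 16.644°.
Offset of -80.118° east of the west edge: ((-80.118 − 174.679) mod 360) = 105.203°.
105.203° > 16.644° ⇒ outside.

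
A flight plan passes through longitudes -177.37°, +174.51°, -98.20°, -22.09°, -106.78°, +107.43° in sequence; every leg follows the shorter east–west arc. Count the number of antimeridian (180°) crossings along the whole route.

3

Leg 1: -177.37° → +174.51°, shortest Δλ = -8.12° (west) — crosses 180°.
Leg 2: +174.51° → -98.20°, shortest Δλ = 87.29° (east) — crosses 180°.
Leg 3: -98.20° → -22.09°, shortest Δλ = 76.11° (east) — does not cross 180°.
Leg 4: -22.09° → -106.78°, shortest Δλ = -84.69° (west) — does not cross 180°.
Leg 5: -106.78° → +107.43°, shortest Δλ = -145.79° (west) — crosses 180°.
Total crossings: 3.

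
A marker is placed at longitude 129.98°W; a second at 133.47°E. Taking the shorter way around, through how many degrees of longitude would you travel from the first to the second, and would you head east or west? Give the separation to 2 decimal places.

Raw difference: 133.47 − -129.98 = 263.45°.
Normalise into (−180°, 180°]: 263.45° − 360° = -96.55°.
Negative ⇒ the second point lies to the west; separation 96.55°.

96.55° west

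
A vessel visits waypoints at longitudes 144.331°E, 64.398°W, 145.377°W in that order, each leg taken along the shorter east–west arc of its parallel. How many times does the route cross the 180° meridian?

1

Leg 1: +144.331° → -64.398°, shortest Δλ = 151.271° (east) — crosses 180°.
Leg 2: -64.398° → -145.377°, shortest Δλ = -80.979° (west) — does not cross 180°.
Total crossings: 1.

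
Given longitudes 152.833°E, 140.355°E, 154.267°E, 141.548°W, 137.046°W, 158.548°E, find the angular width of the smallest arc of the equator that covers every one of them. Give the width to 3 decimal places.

Sort the longitudes: -141.548°, -137.046°, +140.355°, +152.833°, +154.267°, +158.548°.
Eastward gaps between consecutive values (wrapping around): 4.502°, 277.401°, 12.478°, 1.434°, 4.281°, 59.904°.
Largest gap = 277.401° ⇒ minimal covering band is its complement: 360° − 277.401° = 82.599°.
Band runs from +140.355° eastward to -137.046°, crossing the antimeridian.

82.599°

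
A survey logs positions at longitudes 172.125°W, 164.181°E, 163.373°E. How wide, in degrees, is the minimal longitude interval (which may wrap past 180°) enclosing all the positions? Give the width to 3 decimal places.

Sort the longitudes: -172.125°, +163.373°, +164.181°.
Eastward gaps between consecutive values (wrapping around): 335.498°, 0.808°, 23.694°.
Largest gap = 335.498° ⇒ minimal covering band is its complement: 360° − 335.498° = 24.502°.
Band runs from +163.373° eastward to -172.125°, crossing the antimeridian.

24.502°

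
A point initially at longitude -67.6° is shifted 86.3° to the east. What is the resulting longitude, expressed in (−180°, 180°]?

+18.7°

Start at -67.6°; shift +86.3° → +18.7°.
+18.7° already lies in (−180°, 180°].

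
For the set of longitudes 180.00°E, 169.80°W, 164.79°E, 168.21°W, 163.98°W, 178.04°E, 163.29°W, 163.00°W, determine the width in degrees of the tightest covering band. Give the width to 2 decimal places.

32.21°

Sort the longitudes: -169.80°, -168.21°, -163.98°, -163.29°, -163.00°, +164.79°, +178.04°, +180.00°.
Eastward gaps between consecutive values (wrapping around): 1.59°, 4.23°, 0.69°, 0.29°, 327.79°, 13.25°, 1.96°, 10.20°.
Largest gap = 327.79° ⇒ minimal covering band is its complement: 360° − 327.79° = 32.21°.
Band runs from +164.79° eastward to -163.00°, crossing the antimeridian.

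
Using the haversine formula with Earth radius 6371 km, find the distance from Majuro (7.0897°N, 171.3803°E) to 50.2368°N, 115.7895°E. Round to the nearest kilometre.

7008 km

Δλ = 115.7895 − 171.3803 = -55.5908°.
Δφ = 50.2368 − 7.0897 = 43.1471°.
a = sin²(Δφ/2) + cos φ₁ · cos φ₂ · sin²(Δλ/2) = 0.273221.
c = 2·atan2(√a, √(1−a)) = 1.10004 rad → d = 6371·c ≈ 7008.37 km.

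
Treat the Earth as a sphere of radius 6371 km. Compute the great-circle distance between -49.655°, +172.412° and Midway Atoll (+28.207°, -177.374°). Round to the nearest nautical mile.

Δλ = -177.374 − 172.412 = -349.786°; wrapped into (−180°, 180°]: 10.214°.
Δφ = 28.207 − -49.655 = 77.862°.
a = sin²(Δφ/2) + cos φ₁ · cos φ₂ · sin²(Δλ/2) = 0.399387.
c = 2·atan2(√a, √(1−a)) = 1.36819 rad → d = 6371·c ≈ 8716.72 km ≈ 4706.65 nmi.

4707 nmi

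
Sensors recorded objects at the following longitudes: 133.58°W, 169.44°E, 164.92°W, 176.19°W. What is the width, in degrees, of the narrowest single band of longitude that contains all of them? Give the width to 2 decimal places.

Sort the longitudes: -176.19°, -164.92°, -133.58°, +169.44°.
Eastward gaps between consecutive values (wrapping around): 11.27°, 31.34°, 303.02°, 14.37°.
Largest gap = 303.02° ⇒ minimal covering band is its complement: 360° − 303.02° = 56.98°.
Band runs from +169.44° eastward to -133.58°, crossing the antimeridian.

56.98°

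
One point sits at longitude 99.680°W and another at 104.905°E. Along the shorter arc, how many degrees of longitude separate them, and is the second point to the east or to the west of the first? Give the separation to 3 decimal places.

Raw difference: 104.905 − -99.680 = 204.585°.
Normalise into (−180°, 180°]: 204.585° − 360° = -155.415°.
Negative ⇒ the second point lies to the west; separation 155.415°.

155.415° west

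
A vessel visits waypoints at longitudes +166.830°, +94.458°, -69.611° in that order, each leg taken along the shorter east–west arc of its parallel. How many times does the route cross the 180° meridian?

Leg 1: +166.830° → +94.458°, shortest Δλ = -72.372° (west) — does not cross 180°.
Leg 2: +94.458° → -69.611°, shortest Δλ = -164.069° (west) — does not cross 180°.
Total crossings: 0.

0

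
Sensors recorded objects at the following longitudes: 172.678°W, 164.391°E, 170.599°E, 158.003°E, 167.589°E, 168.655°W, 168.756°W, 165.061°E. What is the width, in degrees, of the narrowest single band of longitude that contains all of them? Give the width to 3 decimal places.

Sort the longitudes: -172.678°, -168.756°, -168.655°, +158.003°, +164.391°, +165.061°, +167.589°, +170.599°.
Eastward gaps between consecutive values (wrapping around): 3.922°, 0.101°, 326.658°, 6.388°, 0.670°, 2.528°, 3.010°, 16.723°.
Largest gap = 326.658° ⇒ minimal covering band is its complement: 360° − 326.658° = 33.342°.
Band runs from +158.003° eastward to -168.655°, crossing the antimeridian.

33.342°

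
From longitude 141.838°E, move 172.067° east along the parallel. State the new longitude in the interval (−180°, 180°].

Start at +141.838°; shift +172.067° → +313.905°.
+313.905° lies outside (−180°, 180°]; subtract 360° → -46.095°.

46.095°W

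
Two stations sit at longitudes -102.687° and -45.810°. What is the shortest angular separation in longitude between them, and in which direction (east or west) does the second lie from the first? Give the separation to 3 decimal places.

56.877° east

Raw difference: -45.810 − -102.687 = 56.877°.
Normalise into (−180°, 180°]: 56.877° stays 56.877°.
Positive ⇒ the second point lies to the east; separation 56.877°.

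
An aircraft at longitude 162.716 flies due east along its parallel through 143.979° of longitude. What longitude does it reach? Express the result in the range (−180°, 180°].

-53.305°

Start at +162.716°; shift +143.979° → +306.695°.
+306.695° lies outside (−180°, 180°]; subtract 360° → -53.305°.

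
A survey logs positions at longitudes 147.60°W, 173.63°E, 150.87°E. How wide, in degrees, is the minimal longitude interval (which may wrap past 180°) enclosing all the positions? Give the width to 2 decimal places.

61.53°

Sort the longitudes: -147.60°, +150.87°, +173.63°.
Eastward gaps between consecutive values (wrapping around): 298.47°, 22.76°, 38.77°.
Largest gap = 298.47° ⇒ minimal covering band is its complement: 360° − 298.47° = 61.53°.
Band runs from +150.87° eastward to -147.60°, crossing the antimeridian.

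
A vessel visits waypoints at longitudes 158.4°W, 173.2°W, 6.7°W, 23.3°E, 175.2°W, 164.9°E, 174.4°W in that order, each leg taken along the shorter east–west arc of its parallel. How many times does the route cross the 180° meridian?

Leg 1: -158.4° → -173.2°, shortest Δλ = -14.8° (west) — does not cross 180°.
Leg 2: -173.2° → -6.7°, shortest Δλ = 166.5° (east) — does not cross 180°.
Leg 3: -6.7° → +23.3°, shortest Δλ = 30.0° (east) — does not cross 180°.
Leg 4: +23.3° → -175.2°, shortest Δλ = 161.5° (east) — crosses 180°.
Leg 5: -175.2° → +164.9°, shortest Δλ = -19.9° (west) — crosses 180°.
Leg 6: +164.9° → -174.4°, shortest Δλ = 20.7° (east) — crosses 180°.
Total crossings: 3.

3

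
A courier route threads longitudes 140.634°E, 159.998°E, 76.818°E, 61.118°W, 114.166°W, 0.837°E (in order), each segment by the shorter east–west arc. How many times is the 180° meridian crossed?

0

Leg 1: +140.634° → +159.998°, shortest Δλ = 19.364° (east) — does not cross 180°.
Leg 2: +159.998° → +76.818°, shortest Δλ = -83.18° (west) — does not cross 180°.
Leg 3: +76.818° → -61.118°, shortest Δλ = -137.936° (west) — does not cross 180°.
Leg 4: -61.118° → -114.166°, shortest Δλ = -53.048° (west) — does not cross 180°.
Leg 5: -114.166° → +0.837°, shortest Δλ = 115.003° (east) — does not cross 180°.
Total crossings: 0.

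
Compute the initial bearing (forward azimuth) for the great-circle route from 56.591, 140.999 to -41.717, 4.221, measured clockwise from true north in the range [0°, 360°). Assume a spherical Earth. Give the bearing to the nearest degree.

Δλ = 4.221 − 140.999 = -136.778°.
θ = atan2( sin Δλ · cos φ₂ , cos φ₁ · sin φ₂ − sin φ₁ · cos φ₂ · cos Δλ )
  = atan2(-0.51118, 0.08765) = -80.270° → normalised to [0°, 360°): 279.730°.

280°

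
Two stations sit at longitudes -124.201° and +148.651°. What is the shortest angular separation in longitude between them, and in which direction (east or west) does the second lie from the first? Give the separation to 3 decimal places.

87.148° west

Raw difference: 148.651 − -124.201 = 272.852°.
Normalise into (−180°, 180°]: 272.852° − 360° = -87.148°.
Negative ⇒ the second point lies to the west; separation 87.148°.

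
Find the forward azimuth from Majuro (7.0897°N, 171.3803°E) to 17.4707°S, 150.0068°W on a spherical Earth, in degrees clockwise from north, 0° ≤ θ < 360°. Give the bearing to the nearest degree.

123°

Δλ = -150.0068 − 171.3803 = -321.3871°; wrapped into (−180°, 180°]: 38.6129°.
θ = atan2( sin Δλ · cos φ₂ , cos φ₁ · sin φ₂ − sin φ₁ · cos φ₂ · cos Δλ )
  = atan2(0.59527, -0.38991) = 123.226° → normalised to [0°, 360°): 123.226°.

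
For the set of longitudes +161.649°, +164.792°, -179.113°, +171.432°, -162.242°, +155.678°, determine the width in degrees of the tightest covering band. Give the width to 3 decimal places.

Sort the longitudes: -179.113°, -162.242°, +155.678°, +161.649°, +164.792°, +171.432°.
Eastward gaps between consecutive values (wrapping around): 16.871°, 317.920°, 5.971°, 3.143°, 6.640°, 9.455°.
Largest gap = 317.920° ⇒ minimal covering band is its complement: 360° − 317.920° = 42.080°.
Band runs from +155.678° eastward to -162.242°, crossing the antimeridian.

42.080°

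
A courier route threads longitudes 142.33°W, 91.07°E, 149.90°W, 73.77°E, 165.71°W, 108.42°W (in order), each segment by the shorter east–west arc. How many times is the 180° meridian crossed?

Leg 1: -142.33° → +91.07°, shortest Δλ = -126.6° (west) — crosses 180°.
Leg 2: +91.07° → -149.90°, shortest Δλ = 119.03° (east) — crosses 180°.
Leg 3: -149.90° → +73.77°, shortest Δλ = -136.33° (west) — crosses 180°.
Leg 4: +73.77° → -165.71°, shortest Δλ = 120.52° (east) — crosses 180°.
Leg 5: -165.71° → -108.42°, shortest Δλ = 57.29° (east) — does not cross 180°.
Total crossings: 4.

4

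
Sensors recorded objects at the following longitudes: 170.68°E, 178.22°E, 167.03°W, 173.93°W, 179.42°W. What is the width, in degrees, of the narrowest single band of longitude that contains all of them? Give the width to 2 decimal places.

Sort the longitudes: -179.42°, -173.93°, -167.03°, +170.68°, +178.22°.
Eastward gaps between consecutive values (wrapping around): 5.49°, 6.90°, 337.71°, 7.54°, 2.36°.
Largest gap = 337.71° ⇒ minimal covering band is its complement: 360° − 337.71° = 22.29°.
Band runs from +170.68° eastward to -167.03°, crossing the antimeridian.

22.29°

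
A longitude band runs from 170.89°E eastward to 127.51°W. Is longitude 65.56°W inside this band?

Band width going east from +170.89° to -127.51°: ((-127.51 − 170.89) mod 360) = 61.60°.
Offset of -65.56° east of the west edge: ((-65.56 − 170.89) mod 360) = 123.55°.
123.55° > 61.60° ⇒ outside.

No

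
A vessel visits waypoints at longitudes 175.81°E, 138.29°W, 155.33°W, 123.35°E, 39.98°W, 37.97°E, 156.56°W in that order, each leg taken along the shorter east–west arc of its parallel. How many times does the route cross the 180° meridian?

Leg 1: +175.81° → -138.29°, shortest Δλ = 45.9° (east) — crosses 180°.
Leg 2: -138.29° → -155.33°, shortest Δλ = -17.04° (west) — does not cross 180°.
Leg 3: -155.33° → +123.35°, shortest Δλ = -81.32° (west) — crosses 180°.
Leg 4: +123.35° → -39.98°, shortest Δλ = -163.33° (west) — does not cross 180°.
Leg 5: -39.98° → +37.97°, shortest Δλ = 77.95° (east) — does not cross 180°.
Leg 6: +37.97° → -156.56°, shortest Δλ = 165.47° (east) — crosses 180°.
Total crossings: 3.

3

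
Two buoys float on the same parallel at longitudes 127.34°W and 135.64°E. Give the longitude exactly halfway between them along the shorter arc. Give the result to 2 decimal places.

175.85°W

Signed shortest Δλ from -127.34° to +135.64° is -97.02°.
Midpoint longitude = -127.34° + (-97.02°)/2 = -127.34° − 48.51° = -175.85°.
(The naïve average (-127.34 + +135.64)/2 = 4.15° is on the wrong side of the globe.)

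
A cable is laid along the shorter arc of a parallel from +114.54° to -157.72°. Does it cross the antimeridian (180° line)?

Yes

Naïve |-157.72 − 114.54| = 272.26° > 180°, so the shorter arc goes the other way round — across 180°.
Signed shortest Δλ = ((-157.72 − 114.54 + 180) mod 360) − 180 = 87.74°.
Going east by 87.74° from +114.54° passes through 180° before reaching -157.72°.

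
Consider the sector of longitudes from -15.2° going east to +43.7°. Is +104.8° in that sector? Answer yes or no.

No

Band width going east from -15.2° to +43.7°: ((43.7 − -15.2) mod 360) = 58.9°.
Offset of +104.8° east of the west edge: ((104.8 − -15.2) mod 360) = 120.0°.
120.0° > 58.9° ⇒ outside.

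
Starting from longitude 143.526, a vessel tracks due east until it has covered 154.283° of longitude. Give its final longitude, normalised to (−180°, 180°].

-62.191°

Start at +143.526°; shift +154.283° → +297.809°.
+297.809° lies outside (−180°, 180°]; subtract 360° → -62.191°.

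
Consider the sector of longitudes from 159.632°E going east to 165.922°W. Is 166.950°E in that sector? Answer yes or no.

Band width going east from +159.632° to -165.922°: ((-165.922 − 159.632) mod 360) = 34.446°.
Offset of +166.950° east of the west edge: ((166.950 − 159.632) mod 360) = 7.318°.
7.318° ≤ 34.446° ⇒ inside.

Yes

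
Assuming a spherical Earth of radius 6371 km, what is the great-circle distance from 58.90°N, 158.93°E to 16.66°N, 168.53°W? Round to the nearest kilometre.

5393 km

Δλ = -168.53 − 158.93 = -327.46°; wrapped into (−180°, 180°]: 32.54°.
Δφ = 16.66 − 58.90 = -42.24°.
a = sin²(Δφ/2) + cos φ₁ · cos φ₂ · sin²(Δλ/2) = 0.168674.
c = 2·atan2(√a, √(1−a)) = 0.84644 rad → d = 6371·c ≈ 5392.68 km.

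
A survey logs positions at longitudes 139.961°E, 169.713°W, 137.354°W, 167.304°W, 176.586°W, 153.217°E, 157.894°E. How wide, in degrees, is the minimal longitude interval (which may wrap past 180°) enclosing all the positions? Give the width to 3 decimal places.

Sort the longitudes: -176.586°, -169.713°, -167.304°, -137.354°, +139.961°, +153.217°, +157.894°.
Eastward gaps between consecutive values (wrapping around): 6.873°, 2.409°, 29.950°, 277.315°, 13.256°, 4.677°, 25.520°.
Largest gap = 277.315° ⇒ minimal covering band is its complement: 360° − 277.315° = 82.685°.
Band runs from +139.961° eastward to -137.354°, crossing the antimeridian.

82.685°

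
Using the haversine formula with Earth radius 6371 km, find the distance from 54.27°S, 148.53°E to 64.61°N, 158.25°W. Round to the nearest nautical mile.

Δλ = -158.25 − 148.53 = -306.78°; wrapped into (−180°, 180°]: 53.22°.
Δφ = 64.61 − -54.27 = 118.88°.
a = sin²(Δφ/2) + cos φ₁ · cos φ₂ · sin²(Δλ/2) = 0.791724.
c = 2·atan2(√a, √(1−a)) = 2.19376 rad → d = 6371·c ≈ 13976.47 km ≈ 7546.69 nmi.

7547 nmi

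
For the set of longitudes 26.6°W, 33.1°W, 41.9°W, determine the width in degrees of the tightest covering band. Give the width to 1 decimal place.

15.3°

Sort the longitudes: -41.9°, -33.1°, -26.6°.
Eastward gaps between consecutive values (wrapping around): 8.8°, 6.5°, 344.7°.
Largest gap = 344.7° ⇒ minimal covering band is its complement: 360° − 344.7° = 15.3°.
Band runs from -41.9° eastward to -26.6°.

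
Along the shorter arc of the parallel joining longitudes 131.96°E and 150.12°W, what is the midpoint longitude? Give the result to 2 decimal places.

170.92°E

Signed shortest Δλ from +131.96° to -150.12° is +77.92°.
Midpoint longitude = +131.96° + (+77.92°)/2 = +131.96° + 38.96° = +170.92°.
(The naïve average (+131.96 + -150.12)/2 = -9.08° is on the wrong side of the globe.)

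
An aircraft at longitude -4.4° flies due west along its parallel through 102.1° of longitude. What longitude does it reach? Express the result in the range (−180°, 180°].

-106.5°

Start at -4.4°; shift −102.1° → -106.5°.
-106.5° already lies in (−180°, 180°].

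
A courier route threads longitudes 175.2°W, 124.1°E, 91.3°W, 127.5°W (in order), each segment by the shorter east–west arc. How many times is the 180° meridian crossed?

Leg 1: -175.2° → +124.1°, shortest Δλ = -60.7° (west) — crosses 180°.
Leg 2: +124.1° → -91.3°, shortest Δλ = 144.6° (east) — crosses 180°.
Leg 3: -91.3° → -127.5°, shortest Δλ = -36.2° (west) — does not cross 180°.
Total crossings: 2.

2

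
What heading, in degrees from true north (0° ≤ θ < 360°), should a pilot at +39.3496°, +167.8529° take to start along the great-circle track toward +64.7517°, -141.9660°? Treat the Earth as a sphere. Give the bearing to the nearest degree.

32°

Δλ = -141.9660 − 167.8529 = -309.8189°; wrapped into (−180°, 180°]: 50.1811°.
θ = atan2( sin Δλ · cos φ₂ , cos φ₁ · sin φ₂ − sin φ₁ · cos φ₂ · cos Δλ )
  = atan2(0.32762, 0.52623) = 31.905° → normalised to [0°, 360°): 31.905°.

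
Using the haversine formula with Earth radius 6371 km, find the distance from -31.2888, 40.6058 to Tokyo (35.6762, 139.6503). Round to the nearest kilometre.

12713 km

Δλ = 139.6503 − 40.6058 = 99.0445°.
Δφ = 35.6762 − -31.2888 = 66.9650°.
a = sin²(Δφ/2) + cos φ₁ · cos φ₂ · sin²(Δλ/2) = 0.706007.
c = 2·atan2(√a, √(1−a)) = 1.99546 rad → d = 6371·c ≈ 12713.08 km.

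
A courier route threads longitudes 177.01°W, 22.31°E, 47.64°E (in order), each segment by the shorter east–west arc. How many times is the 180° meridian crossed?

Leg 1: -177.01° → +22.31°, shortest Δλ = -160.68° (west) — crosses 180°.
Leg 2: +22.31° → +47.64°, shortest Δλ = 25.33° (east) — does not cross 180°.
Total crossings: 1.

1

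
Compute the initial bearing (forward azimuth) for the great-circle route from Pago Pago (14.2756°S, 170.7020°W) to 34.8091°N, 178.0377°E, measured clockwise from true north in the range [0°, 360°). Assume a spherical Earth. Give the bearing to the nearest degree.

348°

Δλ = 178.0377 − -170.7020 = 348.7397°; wrapped into (−180°, 180°]: -11.2603°.
θ = atan2( sin Δλ · cos φ₂ , cos φ₁ · sin φ₂ − sin φ₁ · cos φ₂ · cos Δλ )
  = atan2(-0.16033, 0.75178) = -12.039° → normalised to [0°, 360°): 347.961°.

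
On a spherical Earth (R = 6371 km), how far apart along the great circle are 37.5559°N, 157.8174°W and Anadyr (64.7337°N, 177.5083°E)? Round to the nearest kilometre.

Δλ = 177.5083 − -157.8174 = 335.3257°; wrapped into (−180°, 180°]: -24.6743°.
Δφ = 64.7337 − 37.5559 = 27.1778°.
a = sin²(Δφ/2) + cos φ₁ · cos φ₂ · sin²(Δλ/2) = 0.070651.
c = 2·atan2(√a, √(1−a)) = 0.53807 rad → d = 6371·c ≈ 3428.05 km.

3428 km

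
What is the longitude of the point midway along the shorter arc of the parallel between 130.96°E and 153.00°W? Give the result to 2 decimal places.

168.98°E

Signed shortest Δλ from +130.96° to -153.00° is +76.04°.
Midpoint longitude = +130.96° + (+76.04°)/2 = +130.96° + 38.02° = +168.98°.
(The naïve average (+130.96 + -153.00)/2 = -11.02° is on the wrong side of the globe.)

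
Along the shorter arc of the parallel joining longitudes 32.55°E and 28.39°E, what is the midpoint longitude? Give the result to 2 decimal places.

30.47°E

Signed shortest Δλ from +32.55° to +28.39° is -4.16°.
Midpoint longitude = +32.55° + (-4.16°)/2 = +32.55° − 2.08° = +30.47°.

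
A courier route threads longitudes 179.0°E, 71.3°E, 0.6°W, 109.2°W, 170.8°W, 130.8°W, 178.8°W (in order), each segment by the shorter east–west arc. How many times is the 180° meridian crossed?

Leg 1: +179.0° → +71.3°, shortest Δλ = -107.7° (west) — does not cross 180°.
Leg 2: +71.3° → -0.6°, shortest Δλ = -71.9° (west) — does not cross 180°.
Leg 3: -0.6° → -109.2°, shortest Δλ = -108.6° (west) — does not cross 180°.
Leg 4: -109.2° → -170.8°, shortest Δλ = -61.6° (west) — does not cross 180°.
Leg 5: -170.8° → -130.8°, shortest Δλ = 40.0° (east) — does not cross 180°.
Leg 6: -130.8° → -178.8°, shortest Δλ = -48.0° (west) — does not cross 180°.
Total crossings: 0.

0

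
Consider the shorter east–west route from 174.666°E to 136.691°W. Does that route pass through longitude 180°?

Yes

Naïve |-136.691 − 174.666| = 311.357° > 180°, so the shorter arc goes the other way round — across 180°.
Signed shortest Δλ = ((-136.691 − 174.666 + 180) mod 360) − 180 = 48.643°.
Going east by 48.643° from +174.666° passes through 180° before reaching -136.691°.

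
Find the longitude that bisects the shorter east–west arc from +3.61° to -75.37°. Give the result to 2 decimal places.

Signed shortest Δλ from +3.61° to -75.37° is -78.98°.
Midpoint longitude = +3.61° + (-78.98°)/2 = +3.61° − 39.49° = -35.88°.

-35.88°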